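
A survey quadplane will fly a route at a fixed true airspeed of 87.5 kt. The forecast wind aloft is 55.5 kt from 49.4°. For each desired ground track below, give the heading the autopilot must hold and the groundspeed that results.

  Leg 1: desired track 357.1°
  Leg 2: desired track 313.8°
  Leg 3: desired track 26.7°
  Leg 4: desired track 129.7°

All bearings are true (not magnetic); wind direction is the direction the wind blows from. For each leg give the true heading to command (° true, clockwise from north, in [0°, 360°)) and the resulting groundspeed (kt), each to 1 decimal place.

Leg 1: desired track 357.1°; wind correction +30.1° → command heading 27.2°, groundspeed 41.7 kt
Leg 2: desired track 313.8°; wind correction +39.1° → command heading 352.9°, groundspeed 73.3 kt
Leg 3: desired track 26.7°; wind correction +14.2° → command heading 40.9°, groundspeed 33.6 kt
Leg 4: desired track 129.7°; wind correction -38.7° → command heading 91.0°, groundspeed 58.9 kt

Leg 1: heading=27.2°, groundspeed=41.7 kt
Leg 2: heading=352.9°, groundspeed=73.3 kt
Leg 3: heading=40.9°, groundspeed=33.6 kt
Leg 4: heading=91.0°, groundspeed=58.9 kt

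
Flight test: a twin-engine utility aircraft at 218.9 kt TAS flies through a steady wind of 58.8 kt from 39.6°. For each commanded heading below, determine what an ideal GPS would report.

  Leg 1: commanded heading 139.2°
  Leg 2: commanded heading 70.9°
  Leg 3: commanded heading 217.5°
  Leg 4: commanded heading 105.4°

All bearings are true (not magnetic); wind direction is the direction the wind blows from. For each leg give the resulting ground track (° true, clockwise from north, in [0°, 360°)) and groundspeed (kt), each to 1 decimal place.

Leg 1: track=153.4°, groundspeed=235.9 kt
Leg 2: track=81.2°, groundspeed=171.4 kt
Leg 3: track=217.9°, groundspeed=277.7 kt
Leg 4: track=120.8°, groundspeed=202.0 kt

Leg 1: heading 139.2°; drift +14.2° → track 153.4°, groundspeed 235.9 kt
Leg 2: heading 70.9°; drift +10.3° → track 81.2°, groundspeed 171.4 kt
Leg 3: heading 217.5°; drift +0.4° → track 217.9°, groundspeed 277.7 kt
Leg 4: heading 105.4°; drift +15.4° → track 120.8°, groundspeed 202.0 kt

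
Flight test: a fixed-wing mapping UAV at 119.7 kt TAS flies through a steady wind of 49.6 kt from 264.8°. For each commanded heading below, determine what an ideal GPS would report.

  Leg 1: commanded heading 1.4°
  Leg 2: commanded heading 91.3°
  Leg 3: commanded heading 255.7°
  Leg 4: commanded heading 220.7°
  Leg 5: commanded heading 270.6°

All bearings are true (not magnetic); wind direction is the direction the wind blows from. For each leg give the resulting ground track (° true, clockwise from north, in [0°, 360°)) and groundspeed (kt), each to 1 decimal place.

Leg 1: track=22.9°, groundspeed=134.7 kt
Leg 2: track=89.4°, groundspeed=169.1 kt
Leg 3: track=249.4°, groundspeed=71.2 kt
Leg 4: track=198.4°, groundspeed=90.9 kt
Leg 5: track=274.7°, groundspeed=70.5 kt

Leg 1: heading 1.4°; drift +21.5° → track 22.9°, groundspeed 134.7 kt
Leg 2: heading 91.3°; drift -1.9° → track 89.4°, groundspeed 169.1 kt
Leg 3: heading 255.7°; drift -6.3° → track 249.4°, groundspeed 71.2 kt
Leg 4: heading 220.7°; drift -22.3° → track 198.4°, groundspeed 90.9 kt
Leg 5: heading 270.6°; drift +4.1° → track 274.7°, groundspeed 70.5 kt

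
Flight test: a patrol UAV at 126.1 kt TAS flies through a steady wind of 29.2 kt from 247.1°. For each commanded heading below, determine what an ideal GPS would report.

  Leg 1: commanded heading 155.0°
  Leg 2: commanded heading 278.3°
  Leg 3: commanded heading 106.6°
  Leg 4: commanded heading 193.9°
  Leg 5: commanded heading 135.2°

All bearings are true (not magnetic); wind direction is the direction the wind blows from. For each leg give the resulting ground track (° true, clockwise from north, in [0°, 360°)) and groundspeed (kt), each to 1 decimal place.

Leg 1: heading 155.0°; drift -12.9° → track 142.1°, groundspeed 130.5 kt
Leg 2: heading 278.3°; drift +8.5° → track 286.8°, groundspeed 102.2 kt
Leg 3: heading 106.6°; drift -7.1° → track 99.5°, groundspeed 149.8 kt
Leg 4: heading 193.9°; drift -12.1° → track 181.8°, groundspeed 111.1 kt
Leg 5: heading 135.2°; drift -11.2° → track 124.0°, groundspeed 139.6 kt

Leg 1: track=142.1°, groundspeed=130.5 kt
Leg 2: track=286.8°, groundspeed=102.2 kt
Leg 3: track=99.5°, groundspeed=149.8 kt
Leg 4: track=181.8°, groundspeed=111.1 kt
Leg 5: track=124.0°, groundspeed=139.6 kt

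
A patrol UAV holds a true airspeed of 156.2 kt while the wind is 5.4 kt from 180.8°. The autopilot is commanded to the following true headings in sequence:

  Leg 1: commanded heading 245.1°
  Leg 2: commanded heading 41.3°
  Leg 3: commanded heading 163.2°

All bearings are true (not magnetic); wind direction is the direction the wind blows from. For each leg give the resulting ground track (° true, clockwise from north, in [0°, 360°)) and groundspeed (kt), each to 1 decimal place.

Leg 1: track=246.9°, groundspeed=153.9 kt
Leg 2: track=40.0°, groundspeed=160.3 kt
Leg 3: track=162.6°, groundspeed=151.1 kt

Leg 1: heading 245.1°; drift +1.8° → track 246.9°, groundspeed 153.9 kt
Leg 2: heading 41.3°; drift -1.3° → track 40.0°, groundspeed 160.3 kt
Leg 3: heading 163.2°; drift -0.6° → track 162.6°, groundspeed 151.1 kt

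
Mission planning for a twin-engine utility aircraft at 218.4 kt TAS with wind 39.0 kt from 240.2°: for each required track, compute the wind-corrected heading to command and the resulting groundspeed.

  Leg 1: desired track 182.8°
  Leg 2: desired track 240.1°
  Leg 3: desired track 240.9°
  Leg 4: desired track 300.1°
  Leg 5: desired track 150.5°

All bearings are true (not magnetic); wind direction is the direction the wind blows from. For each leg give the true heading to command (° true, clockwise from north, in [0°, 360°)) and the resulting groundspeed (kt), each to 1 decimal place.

Leg 1: desired track 182.8°; wind correction +8.7° → command heading 191.5°, groundspeed 194.9 kt
Leg 2: desired track 240.1°; wind correction +0.0° → command heading 240.1°, groundspeed 179.4 kt
Leg 3: desired track 240.9°; wind correction -0.1° → command heading 240.8°, groundspeed 179.4 kt
Leg 4: desired track 300.1°; wind correction -8.9° → command heading 291.2°, groundspeed 196.2 kt
Leg 5: desired track 150.5°; wind correction +10.3° → command heading 160.8°, groundspeed 214.7 kt

Leg 1: heading=191.5°, groundspeed=194.9 kt
Leg 2: heading=240.1°, groundspeed=179.4 kt
Leg 3: heading=240.8°, groundspeed=179.4 kt
Leg 4: heading=291.2°, groundspeed=196.2 kt
Leg 5: heading=160.8°, groundspeed=214.7 kt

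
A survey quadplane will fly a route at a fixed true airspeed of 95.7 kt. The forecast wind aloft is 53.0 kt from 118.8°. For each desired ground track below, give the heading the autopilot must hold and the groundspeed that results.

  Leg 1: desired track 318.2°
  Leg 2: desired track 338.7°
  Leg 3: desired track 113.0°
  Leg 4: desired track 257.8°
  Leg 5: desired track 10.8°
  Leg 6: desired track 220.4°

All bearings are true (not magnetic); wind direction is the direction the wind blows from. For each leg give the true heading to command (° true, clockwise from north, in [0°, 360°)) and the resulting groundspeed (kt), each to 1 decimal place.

Leg 1: heading=328.8°, groundspeed=144.1 kt
Leg 2: heading=359.5°, groundspeed=130.1 kt
Leg 3: heading=116.2°, groundspeed=42.8 kt
Leg 4: heading=236.5°, groundspeed=129.2 kt
Leg 5: heading=42.6°, groundspeed=97.7 kt
Leg 6: heading=187.5°, groundspeed=91.1 kt

Leg 1: desired track 318.2°; wind correction +10.6° → command heading 328.8°, groundspeed 144.1 kt
Leg 2: desired track 338.7°; wind correction +20.8° → command heading 359.5°, groundspeed 130.1 kt
Leg 3: desired track 113.0°; wind correction +3.2° → command heading 116.2°, groundspeed 42.8 kt
Leg 4: desired track 257.8°; wind correction -21.3° → command heading 236.5°, groundspeed 129.2 kt
Leg 5: desired track 10.8°; wind correction +31.8° → command heading 42.6°, groundspeed 97.7 kt
Leg 6: desired track 220.4°; wind correction -32.9° → command heading 187.5°, groundspeed 91.1 kt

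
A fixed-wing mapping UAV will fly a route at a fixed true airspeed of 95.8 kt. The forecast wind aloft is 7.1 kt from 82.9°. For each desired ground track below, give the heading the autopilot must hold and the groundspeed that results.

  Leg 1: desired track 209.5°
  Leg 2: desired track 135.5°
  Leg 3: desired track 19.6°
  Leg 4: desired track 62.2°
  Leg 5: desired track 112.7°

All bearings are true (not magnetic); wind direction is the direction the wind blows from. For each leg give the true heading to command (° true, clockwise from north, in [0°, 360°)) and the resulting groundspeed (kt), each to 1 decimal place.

Leg 1: desired track 209.5°; wind correction -3.4° → command heading 206.1°, groundspeed 99.9 kt
Leg 2: desired track 135.5°; wind correction -3.4° → command heading 132.1°, groundspeed 91.3 kt
Leg 3: desired track 19.6°; wind correction +3.8° → command heading 23.4°, groundspeed 92.4 kt
Leg 4: desired track 62.2°; wind correction +1.5° → command heading 63.7°, groundspeed 89.1 kt
Leg 5: desired track 112.7°; wind correction -2.1° → command heading 110.6°, groundspeed 89.6 kt

Leg 1: heading=206.1°, groundspeed=99.9 kt
Leg 2: heading=132.1°, groundspeed=91.3 kt
Leg 3: heading=23.4°, groundspeed=92.4 kt
Leg 4: heading=63.7°, groundspeed=89.1 kt
Leg 5: heading=110.6°, groundspeed=89.6 kt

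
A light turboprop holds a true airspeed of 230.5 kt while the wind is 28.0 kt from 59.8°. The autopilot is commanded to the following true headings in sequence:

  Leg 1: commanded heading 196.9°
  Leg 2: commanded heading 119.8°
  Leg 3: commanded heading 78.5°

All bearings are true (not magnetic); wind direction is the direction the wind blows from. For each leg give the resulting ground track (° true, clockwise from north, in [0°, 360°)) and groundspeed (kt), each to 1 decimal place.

Leg 1: heading 196.9°; drift +4.3° → track 201.2°, groundspeed 251.7 kt
Leg 2: heading 119.8°; drift +6.4° → track 126.2°, groundspeed 217.9 kt
Leg 3: heading 78.5°; drift +2.5° → track 81.0°, groundspeed 204.2 kt

Leg 1: track=201.2°, groundspeed=251.7 kt
Leg 2: track=126.2°, groundspeed=217.9 kt
Leg 3: track=81.0°, groundspeed=204.2 kt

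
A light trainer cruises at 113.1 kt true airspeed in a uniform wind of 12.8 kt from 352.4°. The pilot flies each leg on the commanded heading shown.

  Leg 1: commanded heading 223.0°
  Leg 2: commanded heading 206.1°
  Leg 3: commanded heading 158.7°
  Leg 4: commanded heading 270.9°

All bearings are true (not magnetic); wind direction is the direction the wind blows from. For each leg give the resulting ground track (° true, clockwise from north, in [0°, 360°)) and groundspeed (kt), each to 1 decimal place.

Leg 1: track=218.3°, groundspeed=121.6 kt
Leg 2: track=202.8°, groundspeed=124.0 kt
Leg 3: track=160.1°, groundspeed=125.6 kt
Leg 4: track=264.4°, groundspeed=111.9 kt

Leg 1: heading 223.0°; drift -4.7° → track 218.3°, groundspeed 121.6 kt
Leg 2: heading 206.1°; drift -3.3° → track 202.8°, groundspeed 124.0 kt
Leg 3: heading 158.7°; drift +1.4° → track 160.1°, groundspeed 125.6 kt
Leg 4: heading 270.9°; drift -6.5° → track 264.4°, groundspeed 111.9 kt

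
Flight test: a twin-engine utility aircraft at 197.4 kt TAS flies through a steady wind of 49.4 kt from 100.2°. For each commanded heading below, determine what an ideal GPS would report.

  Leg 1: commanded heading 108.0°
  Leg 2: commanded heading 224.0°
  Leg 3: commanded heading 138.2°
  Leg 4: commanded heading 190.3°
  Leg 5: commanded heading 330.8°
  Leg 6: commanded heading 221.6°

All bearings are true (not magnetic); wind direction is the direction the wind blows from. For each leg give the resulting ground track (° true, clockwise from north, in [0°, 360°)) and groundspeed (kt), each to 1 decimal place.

Leg 1: track=110.6°, groundspeed=148.6 kt
Leg 2: track=234.3°, groundspeed=228.6 kt
Leg 3: track=149.1°, groundspeed=161.4 kt
Leg 4: track=204.3°, groundspeed=203.6 kt
Leg 5: track=321.3°, groundspeed=231.9 kt
Leg 6: track=232.3°, groundspeed=227.1 kt

Leg 1: heading 108.0°; drift +2.6° → track 110.6°, groundspeed 148.6 kt
Leg 2: heading 224.0°; drift +10.3° → track 234.3°, groundspeed 228.6 kt
Leg 3: heading 138.2°; drift +10.9° → track 149.1°, groundspeed 161.4 kt
Leg 4: heading 190.3°; drift +14.0° → track 204.3°, groundspeed 203.6 kt
Leg 5: heading 330.8°; drift -9.5° → track 321.3°, groundspeed 231.9 kt
Leg 6: heading 221.6°; drift +10.7° → track 232.3°, groundspeed 227.1 kt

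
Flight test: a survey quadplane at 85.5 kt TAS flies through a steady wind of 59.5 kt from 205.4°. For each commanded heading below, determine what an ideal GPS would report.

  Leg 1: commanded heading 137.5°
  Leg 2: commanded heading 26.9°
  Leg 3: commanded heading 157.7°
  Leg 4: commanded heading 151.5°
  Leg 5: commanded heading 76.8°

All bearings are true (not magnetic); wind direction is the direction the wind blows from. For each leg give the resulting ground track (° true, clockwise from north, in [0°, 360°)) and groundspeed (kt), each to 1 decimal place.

Leg 1: track=96.4°, groundspeed=83.8 kt
Leg 2: track=26.3°, groundspeed=145.0 kt
Leg 3: track=113.6°, groundspeed=63.3 kt
Leg 4: track=107.9°, groundspeed=69.7 kt
Leg 5: track=56.0°, groundspeed=131.1 kt

Leg 1: heading 137.5°; drift -41.1° → track 96.4°, groundspeed 83.8 kt
Leg 2: heading 26.9°; drift -0.6° → track 26.3°, groundspeed 145.0 kt
Leg 3: heading 157.7°; drift -44.1° → track 113.6°, groundspeed 63.3 kt
Leg 4: heading 151.5°; drift -43.6° → track 107.9°, groundspeed 69.7 kt
Leg 5: heading 76.8°; drift -20.8° → track 56.0°, groundspeed 131.1 kt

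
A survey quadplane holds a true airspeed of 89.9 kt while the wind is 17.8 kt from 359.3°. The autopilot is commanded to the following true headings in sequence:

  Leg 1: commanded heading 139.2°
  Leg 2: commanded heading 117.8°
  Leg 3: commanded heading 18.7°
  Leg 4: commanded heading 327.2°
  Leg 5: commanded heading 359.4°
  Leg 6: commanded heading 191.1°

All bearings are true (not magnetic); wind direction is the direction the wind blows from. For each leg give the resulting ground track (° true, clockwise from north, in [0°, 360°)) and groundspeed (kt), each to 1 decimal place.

Leg 1: heading 139.2°; drift +6.3° → track 145.5°, groundspeed 104.1 kt
Leg 2: heading 117.8°; drift +9.0° → track 126.8°, groundspeed 99.6 kt
Leg 3: heading 18.7°; drift +4.6° → track 23.3°, groundspeed 73.3 kt
Leg 4: heading 327.2°; drift -7.2° → track 320.0°, groundspeed 75.4 kt
Leg 5: heading 359.4°; drift +0.0° → track 359.4°, groundspeed 72.1 kt
Leg 6: heading 191.1°; drift -1.9° → track 189.2°, groundspeed 107.4 kt

Leg 1: track=145.5°, groundspeed=104.1 kt
Leg 2: track=126.8°, groundspeed=99.6 kt
Leg 3: track=23.3°, groundspeed=73.3 kt
Leg 4: track=320.0°, groundspeed=75.4 kt
Leg 5: track=359.4°, groundspeed=72.1 kt
Leg 6: track=189.2°, groundspeed=107.4 kt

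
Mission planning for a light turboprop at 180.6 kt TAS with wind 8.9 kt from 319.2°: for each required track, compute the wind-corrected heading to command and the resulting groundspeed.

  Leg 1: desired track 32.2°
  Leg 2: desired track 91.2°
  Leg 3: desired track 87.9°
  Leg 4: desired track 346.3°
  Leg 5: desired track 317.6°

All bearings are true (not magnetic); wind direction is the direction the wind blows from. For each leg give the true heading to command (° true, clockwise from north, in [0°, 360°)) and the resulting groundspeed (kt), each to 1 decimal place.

Leg 1: heading=29.5°, groundspeed=177.8 kt
Leg 2: heading=89.1°, groundspeed=186.4 kt
Leg 3: heading=85.7°, groundspeed=186.0 kt
Leg 4: heading=345.0°, groundspeed=172.6 kt
Leg 5: heading=317.7°, groundspeed=171.7 kt

Leg 1: desired track 32.2°; wind correction -2.7° → command heading 29.5°, groundspeed 177.8 kt
Leg 2: desired track 91.2°; wind correction -2.1° → command heading 89.1°, groundspeed 186.4 kt
Leg 3: desired track 87.9°; wind correction -2.2° → command heading 85.7°, groundspeed 186.0 kt
Leg 4: desired track 346.3°; wind correction -1.3° → command heading 345.0°, groundspeed 172.6 kt
Leg 5: desired track 317.6°; wind correction +0.1° → command heading 317.7°, groundspeed 171.7 kt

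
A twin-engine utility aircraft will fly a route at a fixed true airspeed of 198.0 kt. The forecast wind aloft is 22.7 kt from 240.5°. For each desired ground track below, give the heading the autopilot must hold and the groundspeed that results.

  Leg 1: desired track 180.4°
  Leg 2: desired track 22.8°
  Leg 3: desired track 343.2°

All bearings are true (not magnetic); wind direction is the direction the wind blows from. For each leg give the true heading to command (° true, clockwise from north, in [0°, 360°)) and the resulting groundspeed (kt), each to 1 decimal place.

Leg 1: heading=186.1°, groundspeed=185.7 kt
Leg 2: heading=18.8°, groundspeed=215.5 kt
Leg 3: heading=336.8°, groundspeed=201.7 kt

Leg 1: desired track 180.4°; wind correction +5.7° → command heading 186.1°, groundspeed 185.7 kt
Leg 2: desired track 22.8°; wind correction -4.0° → command heading 18.8°, groundspeed 215.5 kt
Leg 3: desired track 343.2°; wind correction -6.4° → command heading 336.8°, groundspeed 201.7 kt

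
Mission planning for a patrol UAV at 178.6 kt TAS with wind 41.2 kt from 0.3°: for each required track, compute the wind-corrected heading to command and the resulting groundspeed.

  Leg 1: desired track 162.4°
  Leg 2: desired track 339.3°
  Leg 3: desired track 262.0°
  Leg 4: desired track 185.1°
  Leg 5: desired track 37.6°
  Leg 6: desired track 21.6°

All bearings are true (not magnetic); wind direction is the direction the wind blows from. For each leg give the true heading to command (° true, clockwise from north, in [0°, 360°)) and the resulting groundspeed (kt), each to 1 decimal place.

Leg 1: heading=158.3°, groundspeed=217.4 kt
Leg 2: heading=344.0°, groundspeed=139.5 kt
Leg 3: heading=275.2°, groundspeed=179.8 kt
Leg 4: heading=186.2°, groundspeed=219.6 kt
Leg 5: heading=29.6°, groundspeed=144.1 kt
Leg 6: heading=16.8°, groundspeed=139.6 kt

Leg 1: desired track 162.4°; wind correction -4.1° → command heading 158.3°, groundspeed 217.4 kt
Leg 2: desired track 339.3°; wind correction +4.7° → command heading 344.0°, groundspeed 139.5 kt
Leg 3: desired track 262.0°; wind correction +13.2° → command heading 275.2°, groundspeed 179.8 kt
Leg 4: desired track 185.1°; wind correction +1.1° → command heading 186.2°, groundspeed 219.6 kt
Leg 5: desired track 37.6°; wind correction -8.0° → command heading 29.6°, groundspeed 144.1 kt
Leg 6: desired track 21.6°; wind correction -4.8° → command heading 16.8°, groundspeed 139.6 kt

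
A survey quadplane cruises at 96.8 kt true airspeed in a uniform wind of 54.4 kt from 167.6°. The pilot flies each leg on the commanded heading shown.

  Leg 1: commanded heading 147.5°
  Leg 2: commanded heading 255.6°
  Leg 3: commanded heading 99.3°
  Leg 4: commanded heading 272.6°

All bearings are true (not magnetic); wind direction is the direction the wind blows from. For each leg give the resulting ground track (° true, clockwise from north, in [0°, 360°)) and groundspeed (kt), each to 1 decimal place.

Leg 1: heading 147.5°; drift -22.2° → track 125.3°, groundspeed 49.4 kt
Leg 2: heading 255.6°; drift +29.8° → track 285.4°, groundspeed 109.4 kt
Leg 3: heading 99.3°; drift -33.4° → track 65.9°, groundspeed 91.8 kt
Leg 4: heading 272.6°; drift +25.4° → track 298.0°, groundspeed 122.7 kt

Leg 1: track=125.3°, groundspeed=49.4 kt
Leg 2: track=285.4°, groundspeed=109.4 kt
Leg 3: track=65.9°, groundspeed=91.8 kt
Leg 4: track=298.0°, groundspeed=122.7 kt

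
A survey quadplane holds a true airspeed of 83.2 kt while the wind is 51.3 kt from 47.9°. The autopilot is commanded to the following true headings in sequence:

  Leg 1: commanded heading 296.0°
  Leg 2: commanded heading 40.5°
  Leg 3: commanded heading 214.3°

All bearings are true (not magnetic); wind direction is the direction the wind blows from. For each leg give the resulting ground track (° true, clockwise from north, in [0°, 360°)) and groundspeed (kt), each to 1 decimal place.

Leg 1: heading 296.0°; drift -24.9° → track 271.1°, groundspeed 112.9 kt
Leg 2: heading 40.5°; drift -11.6° → track 28.9°, groundspeed 33.0 kt
Leg 3: heading 214.3°; drift +5.2° → track 219.5°, groundspeed 133.6 kt

Leg 1: track=271.1°, groundspeed=112.9 kt
Leg 2: track=28.9°, groundspeed=33.0 kt
Leg 3: track=219.5°, groundspeed=133.6 kt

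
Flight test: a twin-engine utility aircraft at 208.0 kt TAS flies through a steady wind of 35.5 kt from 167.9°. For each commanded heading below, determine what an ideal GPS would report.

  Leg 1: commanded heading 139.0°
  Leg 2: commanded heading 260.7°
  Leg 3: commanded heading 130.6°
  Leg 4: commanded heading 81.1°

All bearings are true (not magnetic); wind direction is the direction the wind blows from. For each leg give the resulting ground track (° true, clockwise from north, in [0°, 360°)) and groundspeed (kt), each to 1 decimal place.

Leg 1: heading 139.0°; drift -5.5° → track 133.5°, groundspeed 177.8 kt
Leg 2: heading 260.7°; drift +9.6° → track 270.3°, groundspeed 212.7 kt
Leg 3: heading 130.6°; drift -6.8° → track 123.8°, groundspeed 181.0 kt
Leg 4: heading 81.1°; drift -9.8° → track 71.3°, groundspeed 209.0 kt

Leg 1: track=133.5°, groundspeed=177.8 kt
Leg 2: track=270.3°, groundspeed=212.7 kt
Leg 3: track=123.8°, groundspeed=181.0 kt
Leg 4: track=71.3°, groundspeed=209.0 kt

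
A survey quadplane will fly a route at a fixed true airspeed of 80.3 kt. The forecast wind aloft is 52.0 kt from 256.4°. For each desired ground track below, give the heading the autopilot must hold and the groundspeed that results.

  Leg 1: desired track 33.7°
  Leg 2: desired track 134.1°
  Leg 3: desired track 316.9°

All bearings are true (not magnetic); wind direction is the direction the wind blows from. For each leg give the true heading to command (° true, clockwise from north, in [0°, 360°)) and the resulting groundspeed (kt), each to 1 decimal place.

Leg 1: desired track 33.7°; wind correction -26.1° → command heading 7.6°, groundspeed 110.4 kt
Leg 2: desired track 134.1°; wind correction +33.2° → command heading 167.3°, groundspeed 95.0 kt
Leg 3: desired track 316.9°; wind correction -34.3° → command heading 282.6°, groundspeed 40.7 kt

Leg 1: heading=7.6°, groundspeed=110.4 kt
Leg 2: heading=167.3°, groundspeed=95.0 kt
Leg 3: heading=282.6°, groundspeed=40.7 kt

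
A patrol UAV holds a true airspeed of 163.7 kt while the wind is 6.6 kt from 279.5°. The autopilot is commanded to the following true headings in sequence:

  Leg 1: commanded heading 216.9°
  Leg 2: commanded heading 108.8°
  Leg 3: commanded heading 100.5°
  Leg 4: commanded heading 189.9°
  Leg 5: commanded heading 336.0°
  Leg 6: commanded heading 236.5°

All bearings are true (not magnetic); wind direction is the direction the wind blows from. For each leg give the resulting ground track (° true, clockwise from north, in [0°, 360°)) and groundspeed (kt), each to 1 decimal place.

Leg 1: heading 216.9°; drift -2.1° → track 214.8°, groundspeed 160.8 kt
Leg 2: heading 108.8°; drift -0.4° → track 108.4°, groundspeed 170.2 kt
Leg 3: heading 100.5°; drift +0.0° → track 100.5°, groundspeed 170.3 kt
Leg 4: heading 189.9°; drift -2.3° → track 187.6°, groundspeed 163.8 kt
Leg 5: heading 336.0°; drift +2.0° → track 338.0°, groundspeed 160.2 kt
Leg 6: heading 236.5°; drift -1.6° → track 234.9°, groundspeed 158.9 kt

Leg 1: track=214.8°, groundspeed=160.8 kt
Leg 2: track=108.4°, groundspeed=170.2 kt
Leg 3: track=100.5°, groundspeed=170.3 kt
Leg 4: track=187.6°, groundspeed=163.8 kt
Leg 5: track=338.0°, groundspeed=160.2 kt
Leg 6: track=234.9°, groundspeed=158.9 kt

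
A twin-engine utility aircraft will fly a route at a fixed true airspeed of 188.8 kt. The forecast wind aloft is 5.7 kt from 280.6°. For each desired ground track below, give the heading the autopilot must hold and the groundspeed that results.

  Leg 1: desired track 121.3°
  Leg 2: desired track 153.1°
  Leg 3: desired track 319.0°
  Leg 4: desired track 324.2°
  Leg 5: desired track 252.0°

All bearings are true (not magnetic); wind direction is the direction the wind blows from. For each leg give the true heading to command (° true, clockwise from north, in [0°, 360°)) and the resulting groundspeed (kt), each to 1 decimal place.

Leg 1: heading=121.9°, groundspeed=194.1 kt
Leg 2: heading=154.5°, groundspeed=192.2 kt
Leg 3: heading=317.9°, groundspeed=184.3 kt
Leg 4: heading=323.0°, groundspeed=184.6 kt
Leg 5: heading=252.8°, groundspeed=183.8 kt

Leg 1: desired track 121.3°; wind correction +0.6° → command heading 121.9°, groundspeed 194.1 kt
Leg 2: desired track 153.1°; wind correction +1.4° → command heading 154.5°, groundspeed 192.2 kt
Leg 3: desired track 319.0°; wind correction -1.1° → command heading 317.9°, groundspeed 184.3 kt
Leg 4: desired track 324.2°; wind correction -1.2° → command heading 323.0°, groundspeed 184.6 kt
Leg 5: desired track 252.0°; wind correction +0.8° → command heading 252.8°, groundspeed 183.8 kt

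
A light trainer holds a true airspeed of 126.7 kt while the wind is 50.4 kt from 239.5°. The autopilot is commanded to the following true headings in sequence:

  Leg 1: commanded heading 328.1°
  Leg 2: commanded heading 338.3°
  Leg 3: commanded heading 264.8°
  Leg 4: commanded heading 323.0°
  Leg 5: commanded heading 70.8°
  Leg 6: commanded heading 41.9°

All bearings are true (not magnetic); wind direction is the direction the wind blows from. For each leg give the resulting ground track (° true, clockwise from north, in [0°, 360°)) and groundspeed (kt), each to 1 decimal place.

Leg 1: track=350.0°, groundspeed=135.2 kt
Leg 2: track=358.6°, groundspeed=143.3 kt
Leg 3: track=279.7°, groundspeed=83.9 kt
Leg 4: track=345.5°, groundspeed=130.9 kt
Leg 5: track=67.6°, groundspeed=176.4 kt
Leg 6: track=46.9°, groundspeed=175.4 kt

Leg 1: heading 328.1°; drift +21.9° → track 350.0°, groundspeed 135.2 kt
Leg 2: heading 338.3°; drift +20.3° → track 358.6°, groundspeed 143.3 kt
Leg 3: heading 264.8°; drift +14.9° → track 279.7°, groundspeed 83.9 kt
Leg 4: heading 323.0°; drift +22.5° → track 345.5°, groundspeed 130.9 kt
Leg 5: heading 70.8°; drift -3.2° → track 67.6°, groundspeed 176.4 kt
Leg 6: heading 41.9°; drift +5.0° → track 46.9°, groundspeed 175.4 kt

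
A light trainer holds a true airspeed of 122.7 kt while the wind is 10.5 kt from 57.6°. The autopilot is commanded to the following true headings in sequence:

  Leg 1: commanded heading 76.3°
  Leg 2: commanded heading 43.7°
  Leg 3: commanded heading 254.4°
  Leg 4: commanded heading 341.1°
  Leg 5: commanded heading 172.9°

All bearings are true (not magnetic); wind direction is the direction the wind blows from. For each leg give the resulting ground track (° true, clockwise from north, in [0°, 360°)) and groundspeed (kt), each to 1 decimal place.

Leg 1: track=78.0°, groundspeed=112.8 kt
Leg 2: track=42.4°, groundspeed=112.5 kt
Leg 3: track=253.1°, groundspeed=132.8 kt
Leg 4: track=336.2°, groundspeed=120.7 kt
Leg 5: track=177.2°, groundspeed=127.5 kt

Leg 1: heading 76.3°; drift +1.7° → track 78.0°, groundspeed 112.8 kt
Leg 2: heading 43.7°; drift -1.3° → track 42.4°, groundspeed 112.5 kt
Leg 3: heading 254.4°; drift -1.3° → track 253.1°, groundspeed 132.8 kt
Leg 4: heading 341.1°; drift -4.9° → track 336.2°, groundspeed 120.7 kt
Leg 5: heading 172.9°; drift +4.3° → track 177.2°, groundspeed 127.5 kt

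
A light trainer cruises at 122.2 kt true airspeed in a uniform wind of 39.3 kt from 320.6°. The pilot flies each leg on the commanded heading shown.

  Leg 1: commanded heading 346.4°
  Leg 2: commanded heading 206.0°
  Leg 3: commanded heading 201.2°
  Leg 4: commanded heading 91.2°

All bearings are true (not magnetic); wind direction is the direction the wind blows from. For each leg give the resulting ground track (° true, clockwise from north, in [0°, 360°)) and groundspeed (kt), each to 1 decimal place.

Leg 1: track=357.5°, groundspeed=88.5 kt
Leg 2: track=191.5°, groundspeed=143.1 kt
Leg 3: track=187.6°, groundspeed=145.6 kt
Leg 4: track=102.6°, groundspeed=150.8 kt

Leg 1: heading 346.4°; drift +11.1° → track 357.5°, groundspeed 88.5 kt
Leg 2: heading 206.0°; drift -14.5° → track 191.5°, groundspeed 143.1 kt
Leg 3: heading 201.2°; drift -13.6° → track 187.6°, groundspeed 145.6 kt
Leg 4: heading 91.2°; drift +11.4° → track 102.6°, groundspeed 150.8 kt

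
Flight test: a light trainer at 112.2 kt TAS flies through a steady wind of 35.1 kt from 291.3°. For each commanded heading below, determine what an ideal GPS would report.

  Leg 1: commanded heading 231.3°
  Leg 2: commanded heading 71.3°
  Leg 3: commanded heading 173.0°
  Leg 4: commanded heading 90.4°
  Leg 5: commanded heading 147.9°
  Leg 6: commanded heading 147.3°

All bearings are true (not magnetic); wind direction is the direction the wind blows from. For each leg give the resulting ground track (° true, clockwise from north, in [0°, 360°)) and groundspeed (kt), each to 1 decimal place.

Leg 1: heading 231.3°; drift -17.8° → track 213.5°, groundspeed 99.4 kt
Leg 2: heading 71.3°; drift +9.2° → track 80.5°, groundspeed 140.9 kt
Leg 3: heading 173.0°; drift -13.5° → track 159.5°, groundspeed 132.5 kt
Leg 4: heading 90.4°; drift +4.9° → track 95.3°, groundspeed 145.5 kt
Leg 5: heading 147.9°; drift -8.5° → track 139.4°, groundspeed 141.9 kt
Leg 6: heading 147.3°; drift -8.3° → track 139.0°, groundspeed 142.1 kt

Leg 1: track=213.5°, groundspeed=99.4 kt
Leg 2: track=80.5°, groundspeed=140.9 kt
Leg 3: track=159.5°, groundspeed=132.5 kt
Leg 4: track=95.3°, groundspeed=145.5 kt
Leg 5: track=139.4°, groundspeed=141.9 kt
Leg 6: track=139.0°, groundspeed=142.1 kt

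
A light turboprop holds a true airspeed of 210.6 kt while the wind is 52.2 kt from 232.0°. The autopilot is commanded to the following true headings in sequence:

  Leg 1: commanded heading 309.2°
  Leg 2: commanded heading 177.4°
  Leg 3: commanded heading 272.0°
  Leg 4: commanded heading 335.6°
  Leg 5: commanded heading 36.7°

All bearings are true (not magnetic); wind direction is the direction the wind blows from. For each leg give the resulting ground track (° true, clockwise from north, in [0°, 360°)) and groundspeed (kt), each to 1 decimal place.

Leg 1: heading 309.2°; drift +14.3° → track 323.5°, groundspeed 205.4 kt
Leg 2: heading 177.4°; drift -13.3° → track 164.1°, groundspeed 185.3 kt
Leg 3: heading 272.0°; drift +11.1° → track 283.1°, groundspeed 173.9 kt
Leg 4: heading 335.6°; drift +12.8° → track 348.4°, groundspeed 228.6 kt
Leg 5: heading 36.7°; drift +3.0° → track 39.7°, groundspeed 261.3 kt

Leg 1: track=323.5°, groundspeed=205.4 kt
Leg 2: track=164.1°, groundspeed=185.3 kt
Leg 3: track=283.1°, groundspeed=173.9 kt
Leg 4: track=348.4°, groundspeed=228.6 kt
Leg 5: track=39.7°, groundspeed=261.3 kt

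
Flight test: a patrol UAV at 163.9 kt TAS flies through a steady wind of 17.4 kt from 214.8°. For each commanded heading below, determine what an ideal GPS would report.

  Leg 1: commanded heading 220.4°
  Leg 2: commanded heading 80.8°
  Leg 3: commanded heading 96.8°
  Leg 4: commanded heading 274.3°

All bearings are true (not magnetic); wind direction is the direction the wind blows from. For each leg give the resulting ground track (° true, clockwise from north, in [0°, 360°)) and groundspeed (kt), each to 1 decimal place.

Leg 1: track=221.1°, groundspeed=146.6 kt
Leg 2: track=76.7°, groundspeed=176.4 kt
Leg 3: track=91.7°, groundspeed=172.8 kt
Leg 4: track=279.8°, groundspeed=155.8 kt

Leg 1: heading 220.4°; drift +0.7° → track 221.1°, groundspeed 146.6 kt
Leg 2: heading 80.8°; drift -4.1° → track 76.7°, groundspeed 176.4 kt
Leg 3: heading 96.8°; drift -5.1° → track 91.7°, groundspeed 172.8 kt
Leg 4: heading 274.3°; drift +5.5° → track 279.8°, groundspeed 155.8 kt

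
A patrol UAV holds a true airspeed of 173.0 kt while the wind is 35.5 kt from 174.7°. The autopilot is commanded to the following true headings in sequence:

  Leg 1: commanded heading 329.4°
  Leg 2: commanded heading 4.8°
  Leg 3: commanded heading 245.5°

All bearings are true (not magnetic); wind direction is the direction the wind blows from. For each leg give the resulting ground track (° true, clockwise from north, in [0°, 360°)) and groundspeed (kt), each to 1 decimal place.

Leg 1: track=333.6°, groundspeed=205.7 kt
Leg 2: track=3.1°, groundspeed=208.0 kt
Leg 3: track=257.2°, groundspeed=164.8 kt

Leg 1: heading 329.4°; drift +4.2° → track 333.6°, groundspeed 205.7 kt
Leg 2: heading 4.8°; drift -1.7° → track 3.1°, groundspeed 208.0 kt
Leg 3: heading 245.5°; drift +11.7° → track 257.2°, groundspeed 164.8 kt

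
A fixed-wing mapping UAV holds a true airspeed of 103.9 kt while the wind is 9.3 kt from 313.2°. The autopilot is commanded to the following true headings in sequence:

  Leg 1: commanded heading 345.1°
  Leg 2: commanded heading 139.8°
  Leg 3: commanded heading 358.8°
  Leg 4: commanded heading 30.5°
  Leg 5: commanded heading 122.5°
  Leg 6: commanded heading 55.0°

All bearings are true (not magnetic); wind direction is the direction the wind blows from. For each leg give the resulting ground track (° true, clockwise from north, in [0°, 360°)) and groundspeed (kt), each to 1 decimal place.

Leg 1: heading 345.1°; drift +2.9° → track 348.0°, groundspeed 96.1 kt
Leg 2: heading 139.8°; drift -0.5° → track 139.3°, groundspeed 113.1 kt
Leg 3: heading 358.8°; drift +3.9° → track 2.7°, groundspeed 97.6 kt
Leg 4: heading 30.5°; drift +5.1° → track 35.6°, groundspeed 102.3 kt
Leg 5: heading 122.5°; drift +0.9° → track 123.4°, groundspeed 113.1 kt
Leg 6: heading 55.0°; drift +4.9° → track 59.9°, groundspeed 106.2 kt

Leg 1: track=348.0°, groundspeed=96.1 kt
Leg 2: track=139.3°, groundspeed=113.1 kt
Leg 3: track=2.7°, groundspeed=97.6 kt
Leg 4: track=35.6°, groundspeed=102.3 kt
Leg 5: track=123.4°, groundspeed=113.1 kt
Leg 6: track=59.9°, groundspeed=106.2 kt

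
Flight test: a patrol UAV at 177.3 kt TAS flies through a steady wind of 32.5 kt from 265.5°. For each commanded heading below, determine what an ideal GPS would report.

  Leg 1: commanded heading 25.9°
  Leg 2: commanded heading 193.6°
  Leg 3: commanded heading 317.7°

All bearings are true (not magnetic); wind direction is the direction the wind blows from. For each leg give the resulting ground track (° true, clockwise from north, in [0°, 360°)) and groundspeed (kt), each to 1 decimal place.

Leg 1: track=34.1°, groundspeed=195.8 kt
Leg 2: track=183.1°, groundspeed=170.0 kt
Leg 3: track=327.0°, groundspeed=159.5 kt

Leg 1: heading 25.9°; drift +8.2° → track 34.1°, groundspeed 195.8 kt
Leg 2: heading 193.6°; drift -10.5° → track 183.1°, groundspeed 170.0 kt
Leg 3: heading 317.7°; drift +9.3° → track 327.0°, groundspeed 159.5 kt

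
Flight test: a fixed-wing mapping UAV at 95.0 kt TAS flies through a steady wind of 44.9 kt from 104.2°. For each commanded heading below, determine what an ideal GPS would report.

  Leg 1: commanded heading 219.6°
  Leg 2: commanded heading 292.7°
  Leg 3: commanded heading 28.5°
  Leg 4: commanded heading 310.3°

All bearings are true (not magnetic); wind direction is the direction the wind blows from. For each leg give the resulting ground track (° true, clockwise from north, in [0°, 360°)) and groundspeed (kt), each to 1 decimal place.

Leg 1: heading 219.6°; drift +19.5° → track 239.1°, groundspeed 121.2 kt
Leg 2: heading 292.7°; drift -2.7° → track 290.0°, groundspeed 139.6 kt
Leg 3: heading 28.5°; drift -27.4° → track 1.1°, groundspeed 94.5 kt
Leg 4: heading 310.3°; drift -8.3° → track 302.0°, groundspeed 136.8 kt

Leg 1: track=239.1°, groundspeed=121.2 kt
Leg 2: track=290.0°, groundspeed=139.6 kt
Leg 3: track=1.1°, groundspeed=94.5 kt
Leg 4: track=302.0°, groundspeed=136.8 kt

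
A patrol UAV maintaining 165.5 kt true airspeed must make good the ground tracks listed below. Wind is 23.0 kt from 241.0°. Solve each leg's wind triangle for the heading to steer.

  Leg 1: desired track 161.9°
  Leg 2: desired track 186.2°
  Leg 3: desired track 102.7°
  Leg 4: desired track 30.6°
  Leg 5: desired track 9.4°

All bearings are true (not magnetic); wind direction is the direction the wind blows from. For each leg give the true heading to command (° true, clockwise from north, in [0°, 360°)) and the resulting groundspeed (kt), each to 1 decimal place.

Leg 1: heading=169.7°, groundspeed=159.6 kt
Leg 2: heading=192.7°, groundspeed=151.2 kt
Leg 3: heading=108.0°, groundspeed=182.0 kt
Leg 4: heading=26.6°, groundspeed=184.9 kt
Leg 5: heading=3.1°, groundspeed=178.8 kt

Leg 1: desired track 161.9°; wind correction +7.8° → command heading 169.7°, groundspeed 159.6 kt
Leg 2: desired track 186.2°; wind correction +6.5° → command heading 192.7°, groundspeed 151.2 kt
Leg 3: desired track 102.7°; wind correction +5.3° → command heading 108.0°, groundspeed 182.0 kt
Leg 4: desired track 30.6°; wind correction -4.0° → command heading 26.6°, groundspeed 184.9 kt
Leg 5: desired track 9.4°; wind correction -6.3° → command heading 3.1°, groundspeed 178.8 kt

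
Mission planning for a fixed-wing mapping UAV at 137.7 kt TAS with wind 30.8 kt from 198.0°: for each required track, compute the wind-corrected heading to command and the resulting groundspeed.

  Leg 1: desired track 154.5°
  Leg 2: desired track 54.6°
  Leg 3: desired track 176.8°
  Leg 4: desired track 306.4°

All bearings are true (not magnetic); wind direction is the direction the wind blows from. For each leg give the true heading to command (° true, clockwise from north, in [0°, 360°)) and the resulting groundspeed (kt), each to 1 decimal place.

Leg 1: desired track 154.5°; wind correction +8.9° → command heading 163.4°, groundspeed 113.7 kt
Leg 2: desired track 54.6°; wind correction +7.7° → command heading 62.3°, groundspeed 161.2 kt
Leg 3: desired track 176.8°; wind correction +4.6° → command heading 181.4°, groundspeed 108.5 kt
Leg 4: desired track 306.4°; wind correction -12.3° → command heading 294.1°, groundspeed 144.3 kt

Leg 1: heading=163.4°, groundspeed=113.7 kt
Leg 2: heading=62.3°, groundspeed=161.2 kt
Leg 3: heading=181.4°, groundspeed=108.5 kt
Leg 4: heading=294.1°, groundspeed=144.3 kt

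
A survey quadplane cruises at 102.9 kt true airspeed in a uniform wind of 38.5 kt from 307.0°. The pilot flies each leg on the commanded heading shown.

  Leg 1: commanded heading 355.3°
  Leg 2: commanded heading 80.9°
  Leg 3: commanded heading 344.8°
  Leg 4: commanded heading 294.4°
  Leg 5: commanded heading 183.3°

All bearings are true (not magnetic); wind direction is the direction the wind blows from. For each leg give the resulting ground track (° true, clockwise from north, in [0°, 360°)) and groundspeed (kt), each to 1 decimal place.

Leg 1: track=15.7°, groundspeed=82.5 kt
Leg 2: track=93.0°, groundspeed=132.5 kt
Leg 3: track=2.8°, groundspeed=76.2 kt
Leg 4: track=287.1°, groundspeed=65.9 kt
Leg 5: track=168.8°, groundspeed=128.3 kt

Leg 1: heading 355.3°; drift +20.4° → track 15.7°, groundspeed 82.5 kt
Leg 2: heading 80.9°; drift +12.1° → track 93.0°, groundspeed 132.5 kt
Leg 3: heading 344.8°; drift +18.0° → track 2.8°, groundspeed 76.2 kt
Leg 4: heading 294.4°; drift -7.3° → track 287.1°, groundspeed 65.9 kt
Leg 5: heading 183.3°; drift -14.5° → track 168.8°, groundspeed 128.3 kt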